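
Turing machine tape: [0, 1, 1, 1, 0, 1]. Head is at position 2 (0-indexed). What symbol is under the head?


Tape: [0, 1, 1, 1, 0, 1]
Positions: 0 1 2 3 4 5
Values:    0 1 1 1 0 1
Head at position 2
tape[2] = 1

1


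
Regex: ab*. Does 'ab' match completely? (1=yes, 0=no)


Pattern: ab*
String: 'ab'
Pattern requires: exactly one 'a' followed by zero or more 'b's
First char is 'a' -> OK
Rest 'b': all b's? Yes
Result: 1

1


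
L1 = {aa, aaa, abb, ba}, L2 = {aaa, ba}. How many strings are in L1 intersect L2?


L1 = {aa, aaa, abb, ba}
L2 = {aaa, ba}
Checking each string in L1 against L2:
  'aa': in L2? No
  'aaa': in L2? Yes
  'abb': in L2? No
  'ba': in L2? Yes
Intersection = {aaa, ba}
|L1 ∩ L2| = 2

2


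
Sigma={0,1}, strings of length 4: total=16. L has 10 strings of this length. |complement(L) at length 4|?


Alphabet: {0,1}
String length: 4
Total strings of length 4 = 2^4 = 16
Strings in L = 10
Complement = total - |L|
= 16 - 10
= 6

6


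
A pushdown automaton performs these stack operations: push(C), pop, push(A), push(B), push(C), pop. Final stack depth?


Tracing stack operations:
  push(C) -> stack = [C], depth=1
  pop -> removed C, stack = [], depth=0
  push(A) -> stack = [A], depth=1
  push(B) -> stack = [A,B], depth=2
  push(C) -> stack = [A,B,C], depth=3
  pop -> removed C, stack = [A,B], depth=2
Final depth = 2

2


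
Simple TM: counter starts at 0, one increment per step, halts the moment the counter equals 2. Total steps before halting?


Counter starts at 0. Counting sequence:
  Step 1: counter = 1
  Step 2: counter = 2
Counter reached 2 -> halt
Total steps = 2

2


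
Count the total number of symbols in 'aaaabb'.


String: 'aaaabb'
Counting characters:
  'a' appears 4 time(s)
  'b' appears 2 time(s)
Total length = 4 + 2 = 6

6


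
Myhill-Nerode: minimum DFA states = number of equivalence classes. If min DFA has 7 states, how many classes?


Myhill-Nerode theorem:
Number of equivalence classes = number of states in minimal DFA
Minimal DFA states = 7
Therefore equivalence classes = 7

7


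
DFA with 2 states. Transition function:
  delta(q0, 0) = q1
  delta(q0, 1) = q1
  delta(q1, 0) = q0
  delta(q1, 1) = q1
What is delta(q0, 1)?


Looking up transition function:
delta(q0, 1) in the table
Row: q0, Column: 1
Result: q1

q1


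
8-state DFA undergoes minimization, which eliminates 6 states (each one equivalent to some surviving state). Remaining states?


Original DFA: 8 states
Redundant states removed: 6
Minimized states = original - removed
= 8 - 6
= 2

2


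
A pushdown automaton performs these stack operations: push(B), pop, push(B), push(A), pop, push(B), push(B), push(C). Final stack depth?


Tracing stack operations:
  push(B) -> stack = [B], depth=1
  pop -> removed B, stack = [], depth=0
  push(B) -> stack = [B], depth=1
  push(A) -> stack = [B,A], depth=2
  pop -> removed A, stack = [B], depth=1
  push(B) -> stack = [B,B], depth=2
  push(B) -> stack = [B,B,B], depth=3
  push(C) -> stack = [B,B,B,C], depth=4
Final depth = 4

4


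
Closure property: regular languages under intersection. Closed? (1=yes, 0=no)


Regular languages are closed under:
- Union (DFA product construction)
- Intersection (DFA product construction)
- Complement (swap accept/reject states)
- Concatenation (NFA construction)
- Kleene star (NFA construction)
intersection is in this list
Therefore: closed

1


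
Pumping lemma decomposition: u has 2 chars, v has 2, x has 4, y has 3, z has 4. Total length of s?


|s| = |u| + |v| + |x| + |y| + |z|
= 2 + 2 + 4 + 3 + 4
= 4 + 4 + 7
= 8 + 7
= 15

15


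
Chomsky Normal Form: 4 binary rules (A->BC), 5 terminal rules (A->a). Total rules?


CNF allows two rule forms:
  A -> BC (binary): 4 rules
  A -> a (terminal): 5 rules
Total = 4 + 5 = 9

9


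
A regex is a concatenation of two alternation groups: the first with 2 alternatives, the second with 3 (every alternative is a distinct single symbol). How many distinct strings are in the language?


First group: 2 alternatives
Second group: 3 alternatives
Concatenation: each choice from group 1 pairs with each from group 2
Total = 2 x 3 = 6

6


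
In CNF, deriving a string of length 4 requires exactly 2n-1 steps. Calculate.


Chomsky Normal Form derivation:
String length n = 4
Each step either:
  - Splits a nonterminal into two (n-1 such steps)
  - Converts a nonterminal to terminal (n such steps)
Total = (n-1) + n = 2n - 1
= 2(4) - 1
= 8 - 1
= 7

7


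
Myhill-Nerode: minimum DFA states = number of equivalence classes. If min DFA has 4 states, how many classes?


Myhill-Nerode theorem:
Number of equivalence classes = number of states in minimal DFA
Minimal DFA states = 4
Therefore equivalence classes = 4

4


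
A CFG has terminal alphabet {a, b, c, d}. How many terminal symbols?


Terminal symbols: a, b, c, d
Counting each: a (#1), b (#2), c (#3), d (#4)
Total = 4

4


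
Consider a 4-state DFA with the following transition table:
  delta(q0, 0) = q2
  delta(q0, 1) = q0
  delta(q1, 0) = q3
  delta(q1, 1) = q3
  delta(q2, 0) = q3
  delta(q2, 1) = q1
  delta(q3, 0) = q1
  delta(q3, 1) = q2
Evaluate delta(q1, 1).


Looking up transition function:
delta(q1, 1) in the table
Row: q1, Column: 1
Result: q3

q3


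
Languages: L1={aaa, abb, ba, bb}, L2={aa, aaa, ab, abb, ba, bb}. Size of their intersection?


L1 = {aaa, abb, ba, bb}
L2 = {aa, aaa, ab, abb, ba, bb}
Checking each string in L1 against L2:
  'aaa': in L2? Yes
  'abb': in L2? Yes
  'ba': in L2? Yes
  'bb': in L2? Yes
Intersection = {aaa, abb, ba, bb}
|L1 ∩ L2| = 4

4


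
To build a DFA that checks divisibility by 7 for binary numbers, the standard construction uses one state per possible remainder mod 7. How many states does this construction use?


Divisibility by 7 is tracked via the remainder mod 7: 0, 1, ..., 6
The construction assigns one state to each remainder
Number of remainders = 7

7


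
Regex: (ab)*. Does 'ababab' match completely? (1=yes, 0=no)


Pattern: (ab)*
String: 'ababab'
Pattern requires: zero or more repetitions of 'ab'
Pairs: ['ab', 'ab', 'ab']
All pairs are 'ab'? Yes
Result: 1

1


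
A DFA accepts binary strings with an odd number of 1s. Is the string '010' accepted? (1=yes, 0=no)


DFA has 2 states: q_even (start, accept=no) and q_odd
Processing string '010' character by character:
  Position 0: read '0', 1-count=0 -> q_even (no change)
  Position 1: read '1', 1-count=1 -> q_odd
  Position 2: read '0', 1-count=1 -> q_odd (no change)
Final state: q_odd, total 1s = 1 (odd); the DFA requires an odd count -> accept

1


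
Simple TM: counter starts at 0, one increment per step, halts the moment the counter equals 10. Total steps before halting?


Counter starts at 0. Counting sequence:
  Step 1: counter = 1
  Step 2: counter = 2
  Step 3: counter = 3
  Step 4: counter = 4
  Step 5: counter = 5
  Step 6: counter = 6
  ...
  Step 10: counter = 10
Counter reached 10 -> halt
Total steps = 10

10


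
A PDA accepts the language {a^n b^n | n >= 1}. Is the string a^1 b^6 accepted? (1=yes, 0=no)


Language requires equal numbers of a's and b's
PDA pushes for each 'a', pops for each 'b'
Number of a's = 1
Number of b's = 6
1 != 6 -> Reject

0


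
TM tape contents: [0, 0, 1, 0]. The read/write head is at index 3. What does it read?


Tape: [0, 0, 1, 0]
Positions: 0 1 2 3
Values:    0 0 1 0
Head at position 3
tape[3] = 0

0


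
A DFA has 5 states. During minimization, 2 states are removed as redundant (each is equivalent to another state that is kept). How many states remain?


Original DFA: 5 states
Redundant states removed: 2
Minimized states = original - removed
= 5 - 2
= 3

3


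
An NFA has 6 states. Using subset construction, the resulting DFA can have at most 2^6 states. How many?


NFA has 6 states
Subset construction: each DFA state = subset of NFA states
Maximum subsets = 2^6
2^6 = 64

64


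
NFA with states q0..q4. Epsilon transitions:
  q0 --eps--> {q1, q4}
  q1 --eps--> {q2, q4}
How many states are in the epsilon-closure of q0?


Starting from q0
Initialize closure = {q0}
Follow epsilon from q0 -> add q1
Follow epsilon from q0 -> add q4
Follow epsilon from q1 -> add q2
Final closure: {q0, q1, q2, q4}
Size = 4

4


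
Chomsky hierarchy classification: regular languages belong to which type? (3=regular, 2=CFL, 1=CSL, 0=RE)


Chomsky hierarchy levels:
  Type 3: Regular (DFA/NFA/regex)
  Type 2: Context-free (PDA)
  Type 1: Context-sensitive
  Type 0: Recursively enumerable (TM)
'regular' corresponds to Type 3

3


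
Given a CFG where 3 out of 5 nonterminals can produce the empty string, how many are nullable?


Nonterminals: {S, A, B, C, D}
A nonterminal is nullable if it can derive epsilon
Counting nullable nonterminals: 3
Total nullable = 3

3


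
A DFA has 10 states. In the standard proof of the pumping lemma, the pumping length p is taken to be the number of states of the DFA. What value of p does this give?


Pumping lemma for regular languages (standard proof):
Take p = |Q|, the number of DFA states.
Any string of length >= |Q| passes through |Q|+1 states while reading its first |Q| symbols,
so by pigeonhole some state repeats, giving the loop that can be pumped.
Here |Q| = 10
Therefore the proof uses p = 10

10


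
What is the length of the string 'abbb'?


String: 'abbb'
Counting characters:
  'a' appears 1 time(s)
  'b' appears 3 time(s)
Total length = 1 + 3 = 4

4


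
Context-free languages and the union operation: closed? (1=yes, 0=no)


CFL closure properties:
  Closed under: union, concatenation, Kleene star
  NOT closed under: intersection, complement
Operation 'union' is in closed list -> Yes (closed)

1


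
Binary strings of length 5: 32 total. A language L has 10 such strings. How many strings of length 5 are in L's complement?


Alphabet: {0,1}
String length: 5
Total strings of length 5 = 2^5 = 32
Strings in L = 10
Complement = total - |L|
= 32 - 10
= 22

22


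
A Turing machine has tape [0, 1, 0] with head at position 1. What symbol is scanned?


Tape: [0, 1, 0]
Positions: 0 1 2
Values:    0 1 0
Head at position 1
tape[1] = 1

1


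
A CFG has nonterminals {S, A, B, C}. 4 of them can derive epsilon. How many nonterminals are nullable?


Nonterminals: {S, A, B, C}
A nonterminal is nullable if it can derive epsilon
Counting nullable nonterminals: 4
Total nullable = 4

4


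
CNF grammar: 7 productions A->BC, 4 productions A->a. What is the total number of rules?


CNF allows two rule forms:
  A -> BC (binary): 7 rules
  A -> a (terminal): 4 rules
Total = 7 + 4 = 11

11


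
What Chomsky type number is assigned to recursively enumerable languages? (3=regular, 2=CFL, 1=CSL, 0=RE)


Chomsky hierarchy levels:
  Type 3: Regular (DFA/NFA/regex)
  Type 2: Context-free (PDA)
  Type 1: Context-sensitive
  Type 0: Recursively enumerable (TM)
'recursively enumerable' corresponds to Type 0

0


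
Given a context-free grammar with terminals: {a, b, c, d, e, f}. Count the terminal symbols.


Terminal symbols: a, b, c, d, e, f
Counting each: a (#1), b (#2), c (#3), d (#4), e (#5), f (#6)
Total = 6

6


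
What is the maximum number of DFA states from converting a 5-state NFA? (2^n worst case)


NFA has 5 states
Subset construction: each DFA state = subset of NFA states
Maximum subsets = 2^5
2^5 = 32

32


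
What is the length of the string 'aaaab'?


String: 'aaaab'
Counting characters:
  'a' appears 4 time(s)
  'b' appears 1 time(s)
Total length = 4 + 1 = 5

5


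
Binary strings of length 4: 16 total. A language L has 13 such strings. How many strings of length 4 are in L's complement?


Alphabet: {0,1}
String length: 4
Total strings of length 4 = 2^4 = 16
Strings in L = 13
Complement = total - |L|
= 16 - 13
= 3

3


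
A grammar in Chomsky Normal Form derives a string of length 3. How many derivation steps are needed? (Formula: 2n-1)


Chomsky Normal Form derivation:
String length n = 3
Each step either:
  - Splits a nonterminal into two (n-1 such steps)
  - Converts a nonterminal to terminal (n such steps)
Total = (n-1) + n = 2n - 1
= 2(3) - 1
= 6 - 1
= 5

5


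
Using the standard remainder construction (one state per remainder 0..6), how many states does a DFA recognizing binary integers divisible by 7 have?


Divisibility by 7 is tracked via the remainder mod 7: 0, 1, ..., 6
The construction assigns one state to each remainder
Number of remainders = 7

7


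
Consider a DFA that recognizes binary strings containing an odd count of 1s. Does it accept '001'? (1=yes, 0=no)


DFA has 2 states: q_even (start, accept=no) and q_odd
Processing string '001' character by character:
  Position 0: read '0', 1-count=0 -> q_even (no change)
  Position 1: read '0', 1-count=0 -> q_even (no change)
  Position 2: read '1', 1-count=1 -> q_odd
Final state: q_odd, total 1s = 1 (odd); the DFA requires an odd count -> accept

1


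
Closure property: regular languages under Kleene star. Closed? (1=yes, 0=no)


Regular languages are closed under:
- Union (DFA product construction)
- Intersection (DFA product construction)
- Complement (swap accept/reject states)
- Concatenation (NFA construction)
- Kleene star (NFA construction)
Kleene star is in this list
Therefore: closed

1


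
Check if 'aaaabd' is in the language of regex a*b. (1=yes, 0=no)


Pattern: a*b
String: 'aaaabd'
Pattern requires: zero or more 'a's followed by exactly one 'b'
Found 4 leading 'a's
Remaining: 'bd'
Remaining is not 'b' -> no match
Result: 0

0


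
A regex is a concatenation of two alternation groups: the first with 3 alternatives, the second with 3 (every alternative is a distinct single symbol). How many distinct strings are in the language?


First group: 3 alternatives
Second group: 3 alternatives
Concatenation: each choice from group 1 pairs with each from group 2
Total = 3 x 3 = 9

9


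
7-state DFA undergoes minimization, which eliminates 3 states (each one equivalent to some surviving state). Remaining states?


Original DFA: 7 states
Redundant states removed: 3
Minimized states = original - removed
= 7 - 3
= 4

4


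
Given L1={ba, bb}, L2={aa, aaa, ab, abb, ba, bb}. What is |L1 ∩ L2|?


L1 = {ba, bb}
L2 = {aa, aaa, ab, abb, ba, bb}
Checking each string in L1 against L2:
  'ba': in L2? Yes
  'bb': in L2? Yes
Intersection = {ba, bb}
|L1 ∩ L2| = 2

2


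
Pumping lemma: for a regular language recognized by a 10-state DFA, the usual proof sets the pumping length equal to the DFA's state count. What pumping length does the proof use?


Pumping lemma for regular languages (standard proof):
Take p = |Q|, the number of DFA states.
Any string of length >= |Q| passes through |Q|+1 states while reading its first |Q| symbols,
so by pigeonhole some state repeats, giving the loop that can be pumped.
Here |Q| = 10
Therefore the proof uses p = 10

10


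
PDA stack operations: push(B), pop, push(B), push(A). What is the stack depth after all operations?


Tracing stack operations:
  push(B) -> stack = [B], depth=1
  pop -> removed B, stack = [], depth=0
  push(B) -> stack = [B], depth=1
  push(A) -> stack = [B,A], depth=2
Final depth = 2

2


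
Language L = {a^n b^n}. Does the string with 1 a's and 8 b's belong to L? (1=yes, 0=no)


Language requires equal numbers of a's and b's
PDA pushes for each 'a', pops for each 'b'
Number of a's = 1
Number of b's = 8
1 != 8 -> Reject

0


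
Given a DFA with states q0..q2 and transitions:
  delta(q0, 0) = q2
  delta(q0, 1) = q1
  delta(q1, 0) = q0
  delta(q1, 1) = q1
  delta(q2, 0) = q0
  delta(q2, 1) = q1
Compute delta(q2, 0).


Looking up transition function:
delta(q2, 0) in the table
Row: q2, Column: 0
Result: q0

q0


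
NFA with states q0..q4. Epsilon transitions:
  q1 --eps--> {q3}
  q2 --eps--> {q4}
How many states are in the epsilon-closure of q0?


Starting from q0
Initialize closure = {q0}
q0 has no outgoing epsilon transitions -> nothing to add
Final closure: {q0}
Size = 1

1


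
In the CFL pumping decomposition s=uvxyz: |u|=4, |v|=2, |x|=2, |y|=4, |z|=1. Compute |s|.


|s| = |u| + |v| + |x| + |y| + |z|
= 4 + 2 + 2 + 4 + 1
= 6 + 2 + 5
= 8 + 5
= 13

13


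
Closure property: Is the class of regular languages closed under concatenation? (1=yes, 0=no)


Regular languages are closed under all standard operations:
- Union: Yes (product construction)
- Intersection: Yes (product construction)
- Complement: Yes (swap accept/reject)
- Concatenation: Yes (NFA construction)
Operation: concatenation -> Closed

1


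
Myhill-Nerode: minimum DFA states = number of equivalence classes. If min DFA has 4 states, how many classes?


Myhill-Nerode theorem:
Number of equivalence classes = number of states in minimal DFA
Minimal DFA states = 4
Therefore equivalence classes = 4

4


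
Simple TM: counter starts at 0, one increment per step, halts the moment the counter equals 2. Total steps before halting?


Counter starts at 0. Counting sequence:
  Step 1: counter = 1
  Step 2: counter = 2
Counter reached 2 -> halt
Total steps = 2

2


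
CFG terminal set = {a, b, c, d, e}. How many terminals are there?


Terminal symbols: a, b, c, d, e
Counting each: a (#1), b (#2), c (#3), d (#4), e (#5)
Total = 5

5


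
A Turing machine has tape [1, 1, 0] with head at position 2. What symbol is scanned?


Tape: [1, 1, 0]
Positions: 0 1 2
Values:    1 1 0
Head at position 2
tape[2] = 0

0


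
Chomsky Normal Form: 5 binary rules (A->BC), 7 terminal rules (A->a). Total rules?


CNF allows two rule forms:
  A -> BC (binary): 5 rules
  A -> a (terminal): 7 rules
Total = 5 + 7 = 12

12


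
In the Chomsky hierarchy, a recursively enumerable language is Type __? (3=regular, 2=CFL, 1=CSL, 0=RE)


Chomsky hierarchy levels:
  Type 3: Regular (DFA/NFA/regex)
  Type 2: Context-free (PDA)
  Type 1: Context-sensitive
  Type 0: Recursively enumerable (TM)
'recursively enumerable' corresponds to Type 0

0


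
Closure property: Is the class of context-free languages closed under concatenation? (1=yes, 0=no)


CFL closure properties:
  Closed under: union, concatenation, Kleene star
  NOT closed under: intersection, complement
Operation 'concatenation' is in closed list -> Yes (closed)

1


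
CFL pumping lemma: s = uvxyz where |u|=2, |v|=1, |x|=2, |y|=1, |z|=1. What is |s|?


|s| = |u| + |v| + |x| + |y| + |z|
= 2 + 1 + 2 + 1 + 1
= 3 + 2 + 2
= 5 + 2
= 7

7


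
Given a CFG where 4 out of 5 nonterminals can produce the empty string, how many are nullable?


Nonterminals: {S, A, B, C, D}
A nonterminal is nullable if it can derive epsilon
Counting nullable nonterminals: 4
Total nullable = 4

4


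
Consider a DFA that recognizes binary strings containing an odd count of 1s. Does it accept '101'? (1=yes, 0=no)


DFA has 2 states: q_even (start, accept=no) and q_odd
Processing string '101' character by character:
  Position 0: read '1', 1-count=1 -> q_odd
  Position 1: read '0', 1-count=1 -> q_odd (no change)
  Position 2: read '1', 1-count=2 -> q_even
Final state: q_even, total 1s = 2 (even); the DFA requires an odd count -> reject

0


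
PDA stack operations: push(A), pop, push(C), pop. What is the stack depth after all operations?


Tracing stack operations:
  push(A) -> stack = [A], depth=1
  pop -> removed A, stack = [], depth=0
  push(C) -> stack = [C], depth=1
  pop -> removed C, stack = [], depth=0
Final depth = 0

0


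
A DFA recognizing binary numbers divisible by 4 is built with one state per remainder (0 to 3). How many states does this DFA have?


Divisibility by 4 is tracked via the remainder mod 4: 0, 1, ..., 3
The construction assigns one state to each remainder
Number of remainders = 4

4


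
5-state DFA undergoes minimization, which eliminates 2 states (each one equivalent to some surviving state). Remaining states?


Original DFA: 5 states
Redundant states removed: 2
Minimized states = original - removed
= 5 - 2
= 3

3


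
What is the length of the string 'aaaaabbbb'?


String: 'aaaaabbbb'
Counting characters:
  'a' appears 5 time(s)
  'b' appears 4 time(s)
Total length = 5 + 4 = 9

9


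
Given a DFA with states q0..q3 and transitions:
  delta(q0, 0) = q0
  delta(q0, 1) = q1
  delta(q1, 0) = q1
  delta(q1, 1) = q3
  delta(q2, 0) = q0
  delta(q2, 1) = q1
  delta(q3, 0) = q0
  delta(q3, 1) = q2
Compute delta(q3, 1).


Looking up transition function:
delta(q3, 1) in the table
Row: q3, Column: 1
Result: q2

q2


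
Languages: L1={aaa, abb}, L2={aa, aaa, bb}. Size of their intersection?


L1 = {aaa, abb}
L2 = {aa, aaa, bb}
Checking each string in L1 against L2:
  'aaa': in L2? Yes
  'abb': in L2? No
Intersection = {aaa}
|L1 ∩ L2| = 1

1


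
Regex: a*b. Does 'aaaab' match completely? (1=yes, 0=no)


Pattern: a*b
String: 'aaaab'
Pattern requires: zero or more 'a's followed by exactly one 'b'
Found 4 leading 'a's
Remaining: 'b'
Remaining is exactly 'b' -> match
Result: 1

1


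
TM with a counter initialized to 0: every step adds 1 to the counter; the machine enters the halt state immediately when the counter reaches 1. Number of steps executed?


Counter starts at 0. Counting sequence:
  Step 1: counter = 1
Counter reached 1 -> halt
Total steps = 1

1


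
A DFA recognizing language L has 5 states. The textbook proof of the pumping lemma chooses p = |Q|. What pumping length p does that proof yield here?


Pumping lemma for regular languages (standard proof):
Take p = |Q|, the number of DFA states.
Any string of length >= |Q| passes through |Q|+1 states while reading its first |Q| symbols,
so by pigeonhole some state repeats, giving the loop that can be pumped.
Here |Q| = 5
Therefore the proof uses p = 5

5


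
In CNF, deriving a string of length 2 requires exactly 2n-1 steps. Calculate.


Chomsky Normal Form derivation:
String length n = 2
Each step either:
  - Splits a nonterminal into two (n-1 such steps)
  - Converts a nonterminal to terminal (n such steps)
Total = (n-1) + n = 2n - 1
= 2(2) - 1
= 4 - 1
= 3

3


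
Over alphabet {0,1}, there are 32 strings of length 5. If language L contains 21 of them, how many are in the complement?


Alphabet: {0,1}
String length: 5
Total strings of length 5 = 2^5 = 32
Strings in L = 21
Complement = total - |L|
= 32 - 21
= 11

11


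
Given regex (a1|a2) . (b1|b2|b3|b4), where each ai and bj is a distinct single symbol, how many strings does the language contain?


First group: 2 alternatives
Second group: 4 alternatives
Concatenation: each choice from group 1 pairs with each from group 2
Total = 2 x 4 = 8

8


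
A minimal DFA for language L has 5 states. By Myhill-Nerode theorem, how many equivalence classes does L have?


Myhill-Nerode theorem:
Number of equivalence classes = number of states in minimal DFA
Minimal DFA states = 5
Therefore equivalence classes = 5

5


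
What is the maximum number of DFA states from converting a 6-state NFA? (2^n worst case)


NFA has 6 states
Subset construction: each DFA state = subset of NFA states
Maximum subsets = 2^6
2^6 = 64

64


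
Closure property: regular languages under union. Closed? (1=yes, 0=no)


Regular languages are closed under:
- Union (DFA product construction)
- Intersection (DFA product construction)
- Complement (swap accept/reject states)
- Concatenation (NFA construction)
- Kleene star (NFA construction)
union is in this list
Therefore: closed

1


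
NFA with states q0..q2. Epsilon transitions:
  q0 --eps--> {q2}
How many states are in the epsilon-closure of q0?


Starting from q0
Initialize closure = {q0}
Follow epsilon from q0 -> add q2
Final closure: {q0, q2}
Size = 2

2


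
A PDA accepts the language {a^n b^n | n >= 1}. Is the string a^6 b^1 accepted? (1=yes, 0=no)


Language requires equal numbers of a's and b's
PDA pushes for each 'a', pops for each 'b'
Number of a's = 6
Number of b's = 1
6 != 1 -> Reject

0


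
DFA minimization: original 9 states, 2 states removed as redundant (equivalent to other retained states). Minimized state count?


Original DFA: 9 states
Redundant states removed: 2
Minimized states = original - removed
= 9 - 2
= 7

7


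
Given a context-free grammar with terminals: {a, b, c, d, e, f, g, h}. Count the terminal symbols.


Terminal symbols: a, b, c, d, e, f, g, h
Counting each: a (#1), b (#2), c (#3), d (#4), e (#5), f (#6), g (#7), h (#8)
Total = 8

8


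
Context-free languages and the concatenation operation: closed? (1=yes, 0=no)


CFL closure properties:
  Closed under: union, concatenation, Kleene star
  NOT closed under: intersection, complement
Operation 'concatenation' is in closed list -> Yes (closed)

1


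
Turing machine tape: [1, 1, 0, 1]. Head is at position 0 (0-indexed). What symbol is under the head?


Tape: [1, 1, 0, 1]
Positions: 0 1 2 3
Values:    1 1 0 1
Head at position 0
tape[0] = 1

1


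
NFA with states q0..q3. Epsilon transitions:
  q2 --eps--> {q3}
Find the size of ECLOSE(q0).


Starting from q0
Initialize closure = {q0}
q0 has no outgoing epsilon transitions -> nothing to add
Final closure: {q0}
Size = 1

1


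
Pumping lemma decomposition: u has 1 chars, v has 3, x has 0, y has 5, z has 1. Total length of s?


|s| = |u| + |v| + |x| + |y| + |z|
= 1 + 3 + 0 + 5 + 1
= 4 + 0 + 6
= 4 + 6
= 10

10


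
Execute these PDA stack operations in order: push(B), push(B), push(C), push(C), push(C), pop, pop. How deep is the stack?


Tracing stack operations:
  push(B) -> stack = [B], depth=1
  push(B) -> stack = [B,B], depth=2
  push(C) -> stack = [B,B,C], depth=3
  push(C) -> stack = [B,B,C,C], depth=4
  push(C) -> stack = [B,B,C,C,C], depth=5
  pop -> removed C, stack = [B,B,C,C], depth=4
  pop -> removed C, stack = [B,B,C], depth=3
Final depth = 3

3


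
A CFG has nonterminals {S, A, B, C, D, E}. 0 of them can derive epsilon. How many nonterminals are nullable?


Nonterminals: {S, A, B, C, D, E}
A nonterminal is nullable if it can derive epsilon
Counting nullable nonterminals: 0
Total nullable = 0

0


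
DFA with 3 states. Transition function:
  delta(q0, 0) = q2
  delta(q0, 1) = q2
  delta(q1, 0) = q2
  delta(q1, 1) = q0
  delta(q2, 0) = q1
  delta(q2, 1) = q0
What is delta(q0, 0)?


Looking up transition function:
delta(q0, 0) in the table
Row: q0, Column: 0
Result: q2

q2


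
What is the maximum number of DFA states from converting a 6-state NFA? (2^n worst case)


NFA has 6 states
Subset construction: each DFA state = subset of NFA states
Maximum subsets = 2^6
2^6 = 64

64


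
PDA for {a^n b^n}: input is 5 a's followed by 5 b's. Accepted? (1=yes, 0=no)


Language requires equal numbers of a's and b's
PDA pushes for each 'a', pops for each 'b'
Number of a's = 5
Number of b's = 5
5 == 5 -> Accept

1


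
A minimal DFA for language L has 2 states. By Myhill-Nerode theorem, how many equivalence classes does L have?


Myhill-Nerode theorem:
Number of equivalence classes = number of states in minimal DFA
Minimal DFA states = 2
Therefore equivalence classes = 2

2


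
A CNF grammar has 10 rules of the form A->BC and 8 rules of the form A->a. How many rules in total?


CNF allows two rule forms:
  A -> BC (binary): 10 rules
  A -> a (terminal): 8 rules
Total = 10 + 8 = 18

18


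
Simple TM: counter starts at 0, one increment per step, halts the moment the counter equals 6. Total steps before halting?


Counter starts at 0. Counting sequence:
  Step 1: counter = 1
  Step 2: counter = 2
  Step 3: counter = 3
  Step 4: counter = 4
  Step 5: counter = 5
  Step 6: counter = 6
Counter reached 6 -> halt
Total steps = 6

6


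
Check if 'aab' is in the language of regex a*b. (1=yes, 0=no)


Pattern: a*b
String: 'aab'
Pattern requires: zero or more 'a's followed by exactly one 'b'
Found 2 leading 'a's
Remaining: 'b'
Remaining is exactly 'b' -> match
Result: 1

1


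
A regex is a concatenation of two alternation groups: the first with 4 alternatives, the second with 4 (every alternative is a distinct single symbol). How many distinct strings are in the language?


First group: 4 alternatives
Second group: 4 alternatives
Concatenation: each choice from group 1 pairs with each from group 2
Total = 4 x 4 = 16

16


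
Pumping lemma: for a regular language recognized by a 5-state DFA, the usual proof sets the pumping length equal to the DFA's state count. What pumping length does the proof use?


Pumping lemma for regular languages (standard proof):
Take p = |Q|, the number of DFA states.
Any string of length >= |Q| passes through |Q|+1 states while reading its first |Q| symbols,
so by pigeonhole some state repeats, giving the loop that can be pumped.
Here |Q| = 5
Therefore the proof uses p = 5

5


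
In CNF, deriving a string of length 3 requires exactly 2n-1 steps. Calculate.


Chomsky Normal Form derivation:
String length n = 3
Each step either:
  - Splits a nonterminal into two (n-1 such steps)
  - Converts a nonterminal to terminal (n such steps)
Total = (n-1) + n = 2n - 1
= 2(3) - 1
= 6 - 1
= 5

5


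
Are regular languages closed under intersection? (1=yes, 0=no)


Regular languages are closed under:
- Union (DFA product construction)
- Intersection (DFA product construction)
- Complement (swap accept/reject states)
- Concatenation (NFA construction)
- Kleene star (NFA construction)
intersection is in this list
Therefore: closed

1


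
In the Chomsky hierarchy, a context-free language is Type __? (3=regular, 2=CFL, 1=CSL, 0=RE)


Chomsky hierarchy levels:
  Type 3: Regular (DFA/NFA/regex)
  Type 2: Context-free (PDA)
  Type 1: Context-sensitive
  Type 0: Recursively enumerable (TM)
'context-free' corresponds to Type 2

2


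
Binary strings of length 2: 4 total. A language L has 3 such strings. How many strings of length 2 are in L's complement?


Alphabet: {0,1}
String length: 2
Total strings of length 2 = 2^2 = 4
Strings in L = 3
Complement = total - |L|
= 4 - 3
= 1

1


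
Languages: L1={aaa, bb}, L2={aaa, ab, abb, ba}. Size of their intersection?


L1 = {aaa, bb}
L2 = {aaa, ab, abb, ba}
Checking each string in L1 against L2:
  'aaa': in L2? Yes
  'bb': in L2? No
Intersection = {aaa}
|L1 ∩ L2| = 1

1


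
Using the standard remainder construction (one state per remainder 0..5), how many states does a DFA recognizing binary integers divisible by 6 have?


Divisibility by 6 is tracked via the remainder mod 6: 0, 1, ..., 5
The construction assigns one state to each remainder
Number of remainders = 6

6


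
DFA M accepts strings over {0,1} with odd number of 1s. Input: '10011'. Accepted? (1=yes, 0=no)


DFA has 2 states: q_even (start, accept=no) and q_odd
Processing string '10011' character by character:
  Position 0: read '1', 1-count=1 -> q_odd
  Position 1: read '0', 1-count=1 -> q_odd (no change)
  Position 2: read '0', 1-count=1 -> q_odd (no change)
  Position 3: read '1', 1-count=2 -> q_even
  Position 4: read '1', 1-count=3 -> q_odd
Final state: q_odd, total 1s = 3 (odd); the DFA requires an odd count -> accept

1


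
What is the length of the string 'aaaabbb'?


String: 'aaaabbb'
Counting characters:
  'a' appears 4 time(s)
  'b' appears 3 time(s)
Total length = 4 + 3 = 7

7


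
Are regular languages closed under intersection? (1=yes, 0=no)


Regular languages are closed under:
- Union (DFA product construction)
- Intersection (DFA product construction)
- Complement (swap accept/reject states)
- Concatenation (NFA construction)
- Kleene star (NFA construction)
intersection is in this list
Therefore: closed

1


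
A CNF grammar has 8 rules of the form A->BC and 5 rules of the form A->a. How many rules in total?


CNF allows two rule forms:
  A -> BC (binary): 8 rules
  A -> a (terminal): 5 rules
Total = 8 + 5 = 13

13


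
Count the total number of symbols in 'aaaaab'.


String: 'aaaaab'
Counting characters:
  'a' appears 5 time(s)
  'b' appears 1 time(s)
Total length = 5 + 1 = 6

6


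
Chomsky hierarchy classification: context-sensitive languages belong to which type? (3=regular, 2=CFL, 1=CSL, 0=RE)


Chomsky hierarchy levels:
  Type 3: Regular (DFA/NFA/regex)
  Type 2: Context-free (PDA)
  Type 1: Context-sensitive
  Type 0: Recursively enumerable (TM)
'context-sensitive' corresponds to Type 1

1


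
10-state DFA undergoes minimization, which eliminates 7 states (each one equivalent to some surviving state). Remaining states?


Original DFA: 10 states
Redundant states removed: 7
Minimized states = original - removed
= 10 - 7
= 3

3


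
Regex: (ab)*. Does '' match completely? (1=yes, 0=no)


Pattern: (ab)*
String: ''
Pattern requires: zero or more repetitions of 'ab'
Pairs: []
All pairs are 'ab'? Yes
Result: 1

1


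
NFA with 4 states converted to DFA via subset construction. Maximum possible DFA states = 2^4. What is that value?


NFA has 4 states
Subset construction: each DFA state = subset of NFA states
Maximum subsets = 2^4
2^4 = 16

16


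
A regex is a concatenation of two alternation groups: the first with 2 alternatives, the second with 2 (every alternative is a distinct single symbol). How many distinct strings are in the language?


First group: 2 alternatives
Second group: 2 alternatives
Concatenation: each choice from group 1 pairs with each from group 2
Total = 2 x 2 = 4

4


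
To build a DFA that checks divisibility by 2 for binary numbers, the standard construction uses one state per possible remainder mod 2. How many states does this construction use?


Divisibility by 2 is tracked via the remainder mod 2: 0, 1, ..., 1
The construction assigns one state to each remainder
Number of remainders = 2

2


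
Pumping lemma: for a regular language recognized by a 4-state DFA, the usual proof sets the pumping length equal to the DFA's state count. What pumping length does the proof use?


Pumping lemma for regular languages (standard proof):
Take p = |Q|, the number of DFA states.
Any string of length >= |Q| passes through |Q|+1 states while reading its first |Q| symbols,
so by pigeonhole some state repeats, giving the loop that can be pumped.
Here |Q| = 4
Therefore the proof uses p = 4

4


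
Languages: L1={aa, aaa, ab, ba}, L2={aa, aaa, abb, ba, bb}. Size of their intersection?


L1 = {aa, aaa, ab, ba}
L2 = {aa, aaa, abb, ba, bb}
Checking each string in L1 against L2:
  'aa': in L2? Yes
  'aaa': in L2? Yes
  'ab': in L2? No
  'ba': in L2? Yes
Intersection = {aa, aaa, ba}
|L1 ∩ L2| = 3

3


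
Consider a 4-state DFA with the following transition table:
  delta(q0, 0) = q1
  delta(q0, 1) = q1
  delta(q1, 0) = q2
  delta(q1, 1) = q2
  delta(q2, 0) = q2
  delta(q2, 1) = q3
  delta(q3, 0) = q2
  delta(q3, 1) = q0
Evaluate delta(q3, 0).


Looking up transition function:
delta(q3, 0) in the table
Row: q3, Column: 0
Result: q2

q2


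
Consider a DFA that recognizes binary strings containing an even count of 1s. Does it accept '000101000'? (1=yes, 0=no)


DFA has 2 states: q_even (start, accept=yes) and q_odd
Processing string '000101000' character by character:
  Position 0: read '0', 1-count=0 -> q_even (no change)
  Position 1: read '0', 1-count=0 -> q_even (no change)
  Position 2: read '0', 1-count=0 -> q_even (no change)
  Position 3: read '1', 1-count=1 -> q_odd
  Position 4: read '0', 1-count=1 -> q_odd (no change)
  Position 5: read '1', 1-count=2 -> q_even
  Position 6: read '0', 1-count=2 -> q_even (no change)
  Position 7: read '0', 1-count=2 -> q_even (no change)
  Position 8: read '0', 1-count=2 -> q_even (no change)
Final state: q_even, total 1s = 2 (even); the DFA requires an even count -> accept

1


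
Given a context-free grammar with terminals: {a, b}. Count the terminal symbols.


Terminal symbols: a, b
Counting each: a (#1), b (#2)
Total = 2

2


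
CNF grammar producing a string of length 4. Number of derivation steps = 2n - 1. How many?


Chomsky Normal Form derivation:
String length n = 4
Each step either:
  - Splits a nonterminal into two (n-1 such steps)
  - Converts a nonterminal to terminal (n such steps)
Total = (n-1) + n = 2n - 1
= 2(4) - 1
= 8 - 1
= 7

7


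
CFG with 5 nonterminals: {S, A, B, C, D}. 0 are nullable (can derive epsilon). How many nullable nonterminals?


Nonterminals: {S, A, B, C, D}
A nonterminal is nullable if it can derive epsilon
Counting nullable nonterminals: 0
Total nullable = 0

0


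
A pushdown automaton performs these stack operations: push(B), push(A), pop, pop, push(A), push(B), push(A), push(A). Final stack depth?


Tracing stack operations:
  push(B) -> stack = [B], depth=1
  push(A) -> stack = [B,A], depth=2
  pop -> removed A, stack = [B], depth=1
  pop -> removed B, stack = [], depth=0
  push(A) -> stack = [A], depth=1
  push(B) -> stack = [A,B], depth=2
  push(A) -> stack = [A,B,A], depth=3
  push(A) -> stack = [A,B,A,A], depth=4
Final depth = 4

4


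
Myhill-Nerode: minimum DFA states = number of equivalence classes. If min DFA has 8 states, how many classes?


Myhill-Nerode theorem:
Number of equivalence classes = number of states in minimal DFA
Minimal DFA states = 8
Therefore equivalence classes = 8

8


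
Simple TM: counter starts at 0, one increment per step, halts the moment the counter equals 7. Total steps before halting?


Counter starts at 0. Counting sequence:
  Step 1: counter = 1
  Step 2: counter = 2
  Step 3: counter = 3
  Step 4: counter = 4
  Step 5: counter = 5
  Step 6: counter = 6
  Step 7: counter = 7
Counter reached 7 -> halt
Total steps = 7

7


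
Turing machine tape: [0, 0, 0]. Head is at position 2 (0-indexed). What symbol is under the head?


Tape: [0, 0, 0]
Positions: 0 1 2
Values:    0 0 0
Head at position 2
tape[2] = 0

0


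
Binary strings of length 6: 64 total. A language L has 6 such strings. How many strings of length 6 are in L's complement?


Alphabet: {0,1}
String length: 6
Total strings of length 6 = 2^6 = 64
Strings in L = 6
Complement = total - |L|
= 64 - 6
= 58

58


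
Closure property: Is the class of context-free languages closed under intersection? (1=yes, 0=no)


CFL closure properties:
  Closed under: union, concatenation, Kleene star
  NOT closed under: intersection, complement
Operation 'intersection' is in not-closed list -> No (not closed)

0


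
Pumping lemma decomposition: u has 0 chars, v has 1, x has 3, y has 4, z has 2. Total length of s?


|s| = |u| + |v| + |x| + |y| + |z|
= 0 + 1 + 3 + 4 + 2
= 1 + 3 + 6
= 4 + 6
= 10

10


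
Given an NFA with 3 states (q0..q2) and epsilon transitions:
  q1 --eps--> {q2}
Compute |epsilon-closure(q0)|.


Starting from q0
Initialize closure = {q0}
q0 has no outgoing epsilon transitions -> nothing to add
Final closure: {q0}
Size = 1

1


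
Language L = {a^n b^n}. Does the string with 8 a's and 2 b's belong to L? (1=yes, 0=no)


Language requires equal numbers of a's and b's
PDA pushes for each 'a', pops for each 'b'
Number of a's = 8
Number of b's = 2
8 != 2 -> Reject

0


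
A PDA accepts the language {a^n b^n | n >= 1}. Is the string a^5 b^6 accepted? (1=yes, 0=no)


Language requires equal numbers of a's and b's
PDA pushes for each 'a', pops for each 'b'
Number of a's = 5
Number of b's = 6
5 != 6 -> Reject

0


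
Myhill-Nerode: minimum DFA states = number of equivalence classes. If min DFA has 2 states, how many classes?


Myhill-Nerode theorem:
Number of equivalence classes = number of states in minimal DFA
Minimal DFA states = 2
Therefore equivalence classes = 2

2


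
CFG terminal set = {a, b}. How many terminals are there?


Terminal symbols: a, b
Counting each: a (#1), b (#2)
Total = 2

2


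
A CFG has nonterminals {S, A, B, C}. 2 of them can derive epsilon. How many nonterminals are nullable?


Nonterminals: {S, A, B, C}
A nonterminal is nullable if it can derive epsilon
Counting nullable nonterminals: 2
Total nullable = 2

2
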